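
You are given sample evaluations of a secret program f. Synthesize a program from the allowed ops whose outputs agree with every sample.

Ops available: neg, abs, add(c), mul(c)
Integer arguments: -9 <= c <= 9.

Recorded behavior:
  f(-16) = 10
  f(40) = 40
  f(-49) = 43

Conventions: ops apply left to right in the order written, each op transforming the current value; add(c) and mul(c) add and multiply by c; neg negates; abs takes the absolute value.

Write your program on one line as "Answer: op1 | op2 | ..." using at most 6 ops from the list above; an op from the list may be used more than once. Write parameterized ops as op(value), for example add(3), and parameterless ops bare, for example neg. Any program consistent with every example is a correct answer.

add(4) | add(-1) | abs | add(-7) | add(4)

Check, running the answer program on each example:
  -16 -> -12 -> -13 -> 13 -> 6 -> 10
  40 -> 44 -> 43 -> 43 -> 36 -> 40
  -49 -> -45 -> -46 -> 46 -> 39 -> 43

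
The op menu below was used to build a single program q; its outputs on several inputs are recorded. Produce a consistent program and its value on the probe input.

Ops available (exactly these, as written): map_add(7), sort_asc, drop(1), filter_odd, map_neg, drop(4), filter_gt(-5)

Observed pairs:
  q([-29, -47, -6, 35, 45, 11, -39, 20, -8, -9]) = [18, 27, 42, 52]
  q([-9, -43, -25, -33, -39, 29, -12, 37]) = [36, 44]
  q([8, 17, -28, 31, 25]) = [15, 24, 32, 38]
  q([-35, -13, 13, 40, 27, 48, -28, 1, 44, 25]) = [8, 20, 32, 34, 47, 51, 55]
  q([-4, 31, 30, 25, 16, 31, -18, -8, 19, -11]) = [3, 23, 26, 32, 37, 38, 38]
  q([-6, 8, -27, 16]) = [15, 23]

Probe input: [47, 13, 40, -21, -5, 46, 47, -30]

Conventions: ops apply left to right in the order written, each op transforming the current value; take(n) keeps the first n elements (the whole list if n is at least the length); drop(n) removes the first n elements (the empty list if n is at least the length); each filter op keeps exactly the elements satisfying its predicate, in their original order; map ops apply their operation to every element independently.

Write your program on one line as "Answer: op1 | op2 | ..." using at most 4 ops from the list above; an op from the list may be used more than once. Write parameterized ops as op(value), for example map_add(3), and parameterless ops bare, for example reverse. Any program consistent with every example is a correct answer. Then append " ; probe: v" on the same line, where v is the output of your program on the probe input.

sort_asc | filter_gt(-5) | map_add(7) ; probe: [20, 47, 53, 54, 54]

Check, running the answer program on each example:
  [-29, -47, -6, 35, 45, 11, -39, 20, -8, -9] -> [-47, -39, -29, -9, -8, -6, 11, 20, 35, 45] -> [11, 20, 35, 45] -> [18, 27, 42, 52]
  [-9, -43, -25, -33, -39, 29, -12, 37] -> [-43, -39, -33, -25, -12, -9, 29, 37] -> [29, 37] -> [36, 44]
  [8, 17, -28, 31, 25] -> [-28, 8, 17, 25, 31] -> [8, 17, 25, 31] -> [15, 24, 32, 38]
  [-35, -13, 13, 40, 27, 48, -28, 1, 44, 25] -> [-35, -28, -13, 1, 13, 25, 27, 40, 44, 48] -> [1, 13, 25, 27, 40, 44, 48] -> [8, 20, 32, 34, 47, 51, 55]
  [-4, 31, 30, 25, 16, 31, -18, -8, 19, -11] -> [-18, -11, -8, -4, 16, 19, 25, 30, 31, 31] -> [-4, 16, 19, 25, 30, 31, 31] -> [3, 23, 26, 32, 37, 38, 38]
  [-6, 8, -27, 16] -> [-27, -6, 8, 16] -> [8, 16] -> [15, 23]
  probe: [47, 13, 40, -21, -5, 46, 47, -30] -> [-30, -21, -5, 13, 40, 46, 47, 47] -> [13, 40, 46, 47, 47] -> [20, 47, 53, 54, 54]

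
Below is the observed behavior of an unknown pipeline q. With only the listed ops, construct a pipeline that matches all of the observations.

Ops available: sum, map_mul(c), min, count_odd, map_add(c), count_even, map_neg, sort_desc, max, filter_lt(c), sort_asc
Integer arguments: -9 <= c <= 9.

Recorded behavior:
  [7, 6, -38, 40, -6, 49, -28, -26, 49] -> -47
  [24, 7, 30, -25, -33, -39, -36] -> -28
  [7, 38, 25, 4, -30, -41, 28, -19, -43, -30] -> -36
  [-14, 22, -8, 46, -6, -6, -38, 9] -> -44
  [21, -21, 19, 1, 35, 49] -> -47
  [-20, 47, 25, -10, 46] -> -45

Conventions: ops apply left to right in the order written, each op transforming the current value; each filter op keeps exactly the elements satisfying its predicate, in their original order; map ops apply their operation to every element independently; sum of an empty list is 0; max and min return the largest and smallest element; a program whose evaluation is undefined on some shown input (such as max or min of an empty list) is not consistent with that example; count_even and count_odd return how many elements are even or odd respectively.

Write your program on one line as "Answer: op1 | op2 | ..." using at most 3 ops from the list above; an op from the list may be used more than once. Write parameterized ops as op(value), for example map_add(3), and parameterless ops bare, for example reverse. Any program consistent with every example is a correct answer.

map_neg | map_add(2) | min

Check, running the answer program on each example:
  [7, 6, -38, 40, -6, 49, -28, -26, 49] -> [-7, -6, 38, -40, 6, -49, 28, 26, -49] -> [-5, -4, 40, -38, 8, -47, 30, 28, -47] -> -47
  [24, 7, 30, -25, -33, -39, -36] -> [-24, -7, -30, 25, 33, 39, 36] -> [-22, -5, -28, 27, 35, 41, 38] -> -28
  [7, 38, 25, 4, -30, -41, 28, -19, -43, -30] -> [-7, -38, -25, -4, 30, 41, -28, 19, 43, 30] -> [-5, -36, -23, -2, 32, 43, -26, 21, 45, 32] -> -36
  [-14, 22, -8, 46, -6, -6, -38, 9] -> [14, -22, 8, -46, 6, 6, 38, -9] -> [16, -20, 10, -44, 8, 8, 40, -7] -> -44
  [21, -21, 19, 1, 35, 49] -> [-21, 21, -19, -1, -35, -49] -> [-19, 23, -17, 1, -33, -47] -> -47
  [-20, 47, 25, -10, 46] -> [20, -47, -25, 10, -46] -> [22, -45, -23, 12, -44] -> -45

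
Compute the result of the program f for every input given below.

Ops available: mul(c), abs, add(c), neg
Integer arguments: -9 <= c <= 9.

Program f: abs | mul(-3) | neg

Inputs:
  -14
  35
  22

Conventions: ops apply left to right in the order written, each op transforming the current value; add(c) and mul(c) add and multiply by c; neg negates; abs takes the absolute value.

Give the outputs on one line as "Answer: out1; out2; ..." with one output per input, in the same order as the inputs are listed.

42; 105; 66

Execution, op by op:
  -14 -> 14 -> -42 -> 42
  35 -> 35 -> -105 -> 105
  22 -> 22 -> -66 -> 66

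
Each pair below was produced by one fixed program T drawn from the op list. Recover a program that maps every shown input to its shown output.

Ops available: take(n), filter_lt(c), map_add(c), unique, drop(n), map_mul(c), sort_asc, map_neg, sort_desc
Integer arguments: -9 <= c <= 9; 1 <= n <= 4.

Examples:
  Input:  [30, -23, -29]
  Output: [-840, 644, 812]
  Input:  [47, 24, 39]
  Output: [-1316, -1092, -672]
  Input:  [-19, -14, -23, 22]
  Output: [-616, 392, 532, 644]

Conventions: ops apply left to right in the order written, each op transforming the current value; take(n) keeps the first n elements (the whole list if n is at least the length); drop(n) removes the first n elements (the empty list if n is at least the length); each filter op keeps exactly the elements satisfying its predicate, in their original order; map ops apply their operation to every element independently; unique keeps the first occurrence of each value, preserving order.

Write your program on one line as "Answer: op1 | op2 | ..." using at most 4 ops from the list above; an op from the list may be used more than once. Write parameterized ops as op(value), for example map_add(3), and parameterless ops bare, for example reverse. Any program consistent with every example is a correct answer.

map_neg | map_mul(-7) | sort_desc | map_mul(-4)

Check, running the answer program on each example:
  [30, -23, -29] -> [-30, 23, 29] -> [210, -161, -203] -> [210, -161, -203] -> [-840, 644, 812]
  [47, 24, 39] -> [-47, -24, -39] -> [329, 168, 273] -> [329, 273, 168] -> [-1316, -1092, -672]
  [-19, -14, -23, 22] -> [19, 14, 23, -22] -> [-133, -98, -161, 154] -> [154, -98, -133, -161] -> [-616, 392, 532, 644]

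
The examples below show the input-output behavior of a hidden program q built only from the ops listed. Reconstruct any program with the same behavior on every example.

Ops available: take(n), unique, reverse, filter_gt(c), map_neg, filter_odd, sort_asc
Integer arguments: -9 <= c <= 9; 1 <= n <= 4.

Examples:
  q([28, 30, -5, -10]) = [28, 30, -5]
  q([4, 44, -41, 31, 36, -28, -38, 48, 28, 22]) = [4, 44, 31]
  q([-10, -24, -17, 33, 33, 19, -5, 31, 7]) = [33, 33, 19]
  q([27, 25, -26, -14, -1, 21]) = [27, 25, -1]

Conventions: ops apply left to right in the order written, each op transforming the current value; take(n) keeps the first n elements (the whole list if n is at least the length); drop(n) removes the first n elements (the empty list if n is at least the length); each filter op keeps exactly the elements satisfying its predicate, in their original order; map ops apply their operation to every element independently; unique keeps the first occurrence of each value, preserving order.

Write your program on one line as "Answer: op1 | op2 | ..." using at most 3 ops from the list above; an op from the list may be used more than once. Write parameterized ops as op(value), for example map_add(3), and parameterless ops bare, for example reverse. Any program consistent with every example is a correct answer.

filter_gt(-8) | take(3)

Check, running the answer program on each example:
  [28, 30, -5, -10] -> [28, 30, -5] -> [28, 30, -5]
  [4, 44, -41, 31, 36, -28, -38, 48, 28, 22] -> [4, 44, 31, 36, 48, 28, 22] -> [4, 44, 31]
  [-10, -24, -17, 33, 33, 19, -5, 31, 7] -> [33, 33, 19, -5, 31, 7] -> [33, 33, 19]
  [27, 25, -26, -14, -1, 21] -> [27, 25, -1, 21] -> [27, 25, -1]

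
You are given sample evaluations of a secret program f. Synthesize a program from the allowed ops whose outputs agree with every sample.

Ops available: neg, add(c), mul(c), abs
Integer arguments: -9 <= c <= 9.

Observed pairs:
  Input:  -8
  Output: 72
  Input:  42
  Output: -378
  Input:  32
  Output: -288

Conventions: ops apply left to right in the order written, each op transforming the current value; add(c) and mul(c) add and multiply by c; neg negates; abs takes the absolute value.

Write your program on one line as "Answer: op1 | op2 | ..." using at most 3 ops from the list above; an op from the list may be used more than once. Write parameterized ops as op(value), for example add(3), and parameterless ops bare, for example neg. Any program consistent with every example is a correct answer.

mul(3) | mul(-3)

Check, running the answer program on each example:
  -8 -> -24 -> 72
  42 -> 126 -> -378
  32 -> 96 -> -288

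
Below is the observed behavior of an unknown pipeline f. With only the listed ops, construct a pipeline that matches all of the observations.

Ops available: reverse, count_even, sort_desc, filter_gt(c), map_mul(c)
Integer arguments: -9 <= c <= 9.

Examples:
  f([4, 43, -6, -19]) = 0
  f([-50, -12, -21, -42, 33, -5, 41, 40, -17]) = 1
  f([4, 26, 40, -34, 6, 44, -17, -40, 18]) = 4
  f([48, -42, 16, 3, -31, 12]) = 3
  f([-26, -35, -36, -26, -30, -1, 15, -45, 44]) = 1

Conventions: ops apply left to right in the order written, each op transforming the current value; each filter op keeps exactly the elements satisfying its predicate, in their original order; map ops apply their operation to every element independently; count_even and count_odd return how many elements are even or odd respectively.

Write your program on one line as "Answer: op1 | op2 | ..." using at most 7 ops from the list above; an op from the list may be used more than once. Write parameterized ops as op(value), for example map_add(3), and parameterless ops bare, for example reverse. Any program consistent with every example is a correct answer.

sort_desc | reverse | filter_gt(-5) | filter_gt(7) | reverse | count_even

Check, running the answer program on each example:
  [4, 43, -6, -19] -> [43, 4, -6, -19] -> [-19, -6, 4, 43] -> [4, 43] -> [43] -> [43] -> 0
  [-50, -12, -21, -42, 33, -5, 41, 40, -17] -> [41, 40, 33, -5, -12, -17, -21, -42, -50] -> [-50, -42, -21, -17, -12, -5, 33, 40, 41] -> [33, 40, 41] -> [33, 40, 41] -> [41, 40, 33] -> 1
  [4, 26, 40, -34, 6, 44, -17, -40, 18] -> [44, 40, 26, 18, 6, 4, -17, -34, -40] -> [-40, -34, -17, 4, 6, 18, 26, 40, 44] -> [4, 6, 18, 26, 40, 44] -> [18, 26, 40, 44] -> [44, 40, 26, 18] -> 4
  [48, -42, 16, 3, -31, 12] -> [48, 16, 12, 3, -31, -42] -> [-42, -31, 3, 12, 16, 48] -> [3, 12, 16, 48] -> [12, 16, 48] -> [48, 16, 12] -> 3
  [-26, -35, -36, -26, -30, -1, 15, -45, 44] -> [44, 15, -1, -26, -26, -30, -35, -36, -45] -> [-45, -36, -35, -30, -26, -26, -1, 15, 44] -> [-1, 15, 44] -> [15, 44] -> [44, 15] -> 1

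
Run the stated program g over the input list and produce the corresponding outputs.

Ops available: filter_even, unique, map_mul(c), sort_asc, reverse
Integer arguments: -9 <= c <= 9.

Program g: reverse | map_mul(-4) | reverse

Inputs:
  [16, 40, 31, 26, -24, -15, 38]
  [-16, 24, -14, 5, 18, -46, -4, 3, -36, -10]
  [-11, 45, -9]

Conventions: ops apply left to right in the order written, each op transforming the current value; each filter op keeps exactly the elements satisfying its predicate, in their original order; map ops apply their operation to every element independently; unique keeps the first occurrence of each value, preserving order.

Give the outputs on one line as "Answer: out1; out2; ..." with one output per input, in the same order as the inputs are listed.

Execution, op by op:
  [16, 40, 31, 26, -24, -15, 38] -> [38, -15, -24, 26, 31, 40, 16] -> [-152, 60, 96, -104, -124, -160, -64] -> [-64, -160, -124, -104, 96, 60, -152]
  [-16, 24, -14, 5, 18, -46, -4, 3, -36, -10] -> [-10, -36, 3, -4, -46, 18, 5, -14, 24, -16] -> [40, 144, -12, 16, 184, -72, -20, 56, -96, 64] -> [64, -96, 56, -20, -72, 184, 16, -12, 144, 40]
  [-11, 45, -9] -> [-9, 45, -11] -> [36, -180, 44] -> [44, -180, 36]

[-64, -160, -124, -104, 96, 60, -152]; [64, -96, 56, -20, -72, 184, 16, -12, 144, 40]; [44, -180, 36]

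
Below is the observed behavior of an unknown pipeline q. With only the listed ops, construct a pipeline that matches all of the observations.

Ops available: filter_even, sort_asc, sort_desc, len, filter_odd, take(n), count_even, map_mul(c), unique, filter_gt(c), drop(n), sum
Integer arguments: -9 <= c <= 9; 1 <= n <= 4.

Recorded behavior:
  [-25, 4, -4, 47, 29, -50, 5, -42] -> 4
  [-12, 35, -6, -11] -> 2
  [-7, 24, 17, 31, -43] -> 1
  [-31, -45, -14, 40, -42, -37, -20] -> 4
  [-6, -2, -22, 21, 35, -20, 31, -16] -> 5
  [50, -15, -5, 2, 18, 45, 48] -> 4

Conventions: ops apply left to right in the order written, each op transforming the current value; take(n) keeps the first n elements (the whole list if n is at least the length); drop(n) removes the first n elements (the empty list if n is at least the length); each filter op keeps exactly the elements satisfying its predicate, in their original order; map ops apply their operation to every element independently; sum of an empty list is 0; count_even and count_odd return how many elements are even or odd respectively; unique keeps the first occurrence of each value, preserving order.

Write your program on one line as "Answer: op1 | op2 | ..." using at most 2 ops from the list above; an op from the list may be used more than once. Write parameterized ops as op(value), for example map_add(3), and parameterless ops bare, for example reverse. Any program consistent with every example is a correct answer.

filter_even | len

Check, running the answer program on each example:
  [-25, 4, -4, 47, 29, -50, 5, -42] -> [4, -4, -50, -42] -> 4
  [-12, 35, -6, -11] -> [-12, -6] -> 2
  [-7, 24, 17, 31, -43] -> [24] -> 1
  [-31, -45, -14, 40, -42, -37, -20] -> [-14, 40, -42, -20] -> 4
  [-6, -2, -22, 21, 35, -20, 31, -16] -> [-6, -2, -22, -20, -16] -> 5
  [50, -15, -5, 2, 18, 45, 48] -> [50, 2, 18, 48] -> 4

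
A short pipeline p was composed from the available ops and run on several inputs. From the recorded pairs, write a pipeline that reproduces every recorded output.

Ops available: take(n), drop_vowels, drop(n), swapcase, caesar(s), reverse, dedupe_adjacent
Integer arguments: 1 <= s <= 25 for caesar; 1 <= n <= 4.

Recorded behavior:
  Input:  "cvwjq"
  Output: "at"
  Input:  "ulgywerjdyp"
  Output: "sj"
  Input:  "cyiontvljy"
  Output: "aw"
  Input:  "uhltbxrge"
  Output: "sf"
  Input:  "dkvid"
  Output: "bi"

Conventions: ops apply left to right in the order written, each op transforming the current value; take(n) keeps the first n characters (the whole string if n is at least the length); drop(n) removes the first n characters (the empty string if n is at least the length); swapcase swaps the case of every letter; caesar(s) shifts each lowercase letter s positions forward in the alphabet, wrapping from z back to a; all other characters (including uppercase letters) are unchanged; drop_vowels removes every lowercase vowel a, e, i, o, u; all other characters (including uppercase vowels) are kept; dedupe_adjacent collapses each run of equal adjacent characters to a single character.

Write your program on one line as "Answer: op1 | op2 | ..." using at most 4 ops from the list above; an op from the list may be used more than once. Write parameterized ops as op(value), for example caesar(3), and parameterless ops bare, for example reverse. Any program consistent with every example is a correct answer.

caesar(11) | caesar(1) | caesar(12) | take(2)

Check, running the answer program on each example:
  "cvwjq" -> "nghub" -> "ohivc" -> "atuho" -> "at"
  "ulgywerjdyp" -> "fwrjhpcuoja" -> "gxskiqdvpkb" -> "sjewucphbwn" -> "sj"
  "cyiontvljy" -> "njtzyegwuj" -> "okuazfhxvk" -> "awgmlrtjhw" -> "aw"
  "uhltbxrge" -> "fswemicrp" -> "gtxfnjdsq" -> "sfjrzvpec" -> "sf"
  "dkvid" -> "ovgto" -> "pwhup" -> "bitgb" -> "bi"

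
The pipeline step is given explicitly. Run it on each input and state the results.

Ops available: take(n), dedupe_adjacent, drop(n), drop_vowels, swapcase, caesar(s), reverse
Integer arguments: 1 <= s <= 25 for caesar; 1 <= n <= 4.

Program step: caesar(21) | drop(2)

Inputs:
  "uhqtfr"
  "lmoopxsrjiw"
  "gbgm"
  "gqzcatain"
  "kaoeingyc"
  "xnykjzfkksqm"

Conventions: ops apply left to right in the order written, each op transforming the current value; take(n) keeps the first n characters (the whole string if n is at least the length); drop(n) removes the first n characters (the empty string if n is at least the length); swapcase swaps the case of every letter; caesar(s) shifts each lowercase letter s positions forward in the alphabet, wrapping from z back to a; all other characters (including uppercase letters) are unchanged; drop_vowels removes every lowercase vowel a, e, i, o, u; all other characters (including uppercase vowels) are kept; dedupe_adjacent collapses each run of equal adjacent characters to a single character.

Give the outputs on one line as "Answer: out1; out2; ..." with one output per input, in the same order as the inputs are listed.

Execution, op by op:
  "uhqtfr" -> "pcloam" -> "loam"
  "lmoopxsrjiw" -> "ghjjksnmedr" -> "jjksnmedr"
  "gbgm" -> "bwbh" -> "bh"
  "gqzcatain" -> "bluxvovdi" -> "uxvovdi"
  "kaoeingyc" -> "fvjzdibtx" -> "jzdibtx"
  "xnykjzfkksqm" -> "sitfeuaffnlh" -> "tfeuaffnlh"

"loam"; "jjksnmedr"; "bh"; "uxvovdi"; "jzdibtx"; "tfeuaffnlh"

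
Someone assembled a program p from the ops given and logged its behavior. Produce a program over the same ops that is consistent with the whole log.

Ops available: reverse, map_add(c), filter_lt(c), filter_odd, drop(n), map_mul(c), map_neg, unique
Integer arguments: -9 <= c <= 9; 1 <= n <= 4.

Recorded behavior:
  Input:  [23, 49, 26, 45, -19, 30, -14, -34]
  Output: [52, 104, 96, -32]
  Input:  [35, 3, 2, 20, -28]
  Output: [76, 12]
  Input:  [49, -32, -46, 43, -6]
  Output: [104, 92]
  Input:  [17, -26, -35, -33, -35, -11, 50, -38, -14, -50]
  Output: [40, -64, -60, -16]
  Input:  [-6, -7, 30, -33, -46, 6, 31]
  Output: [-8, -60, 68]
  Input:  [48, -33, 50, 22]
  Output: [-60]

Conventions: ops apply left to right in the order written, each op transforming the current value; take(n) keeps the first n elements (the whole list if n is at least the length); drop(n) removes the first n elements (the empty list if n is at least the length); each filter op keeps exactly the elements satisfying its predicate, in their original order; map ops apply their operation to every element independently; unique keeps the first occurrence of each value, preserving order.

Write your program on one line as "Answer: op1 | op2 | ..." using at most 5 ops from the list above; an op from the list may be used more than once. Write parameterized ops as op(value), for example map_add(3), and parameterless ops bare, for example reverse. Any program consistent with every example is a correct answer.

filter_odd | map_add(-4) | unique | map_add(7) | map_mul(2)

Check, running the answer program on each example:
  [23, 49, 26, 45, -19, 30, -14, -34] -> [23, 49, 45, -19] -> [19, 45, 41, -23] -> [19, 45, 41, -23] -> [26, 52, 48, -16] -> [52, 104, 96, -32]
  [35, 3, 2, 20, -28] -> [35, 3] -> [31, -1] -> [31, -1] -> [38, 6] -> [76, 12]
  [49, -32, -46, 43, -6] -> [49, 43] -> [45, 39] -> [45, 39] -> [52, 46] -> [104, 92]
  [17, -26, -35, -33, -35, -11, 50, -38, -14, -50] -> [17, -35, -33, -35, -11] -> [13, -39, -37, -39, -15] -> [13, -39, -37, -15] -> [20, -32, -30, -8] -> [40, -64, -60, -16]
  [-6, -7, 30, -33, -46, 6, 31] -> [-7, -33, 31] -> [-11, -37, 27] -> [-11, -37, 27] -> [-4, -30, 34] -> [-8, -60, 68]
  [48, -33, 50, 22] -> [-33] -> [-37] -> [-37] -> [-30] -> [-60]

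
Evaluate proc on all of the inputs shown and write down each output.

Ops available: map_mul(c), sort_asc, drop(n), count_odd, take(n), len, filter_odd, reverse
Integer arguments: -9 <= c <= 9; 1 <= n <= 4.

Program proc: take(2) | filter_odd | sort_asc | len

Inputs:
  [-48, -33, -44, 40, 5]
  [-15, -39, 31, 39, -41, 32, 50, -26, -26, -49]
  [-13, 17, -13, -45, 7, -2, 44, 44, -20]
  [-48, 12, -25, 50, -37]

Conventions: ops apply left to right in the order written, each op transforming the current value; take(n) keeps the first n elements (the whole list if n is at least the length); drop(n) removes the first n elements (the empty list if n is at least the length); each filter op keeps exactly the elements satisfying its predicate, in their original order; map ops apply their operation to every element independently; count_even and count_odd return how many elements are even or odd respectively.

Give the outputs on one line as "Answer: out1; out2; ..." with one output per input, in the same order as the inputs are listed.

Execution, op by op:
  [-48, -33, -44, 40, 5] -> [-48, -33] -> [-33] -> [-33] -> 1
  [-15, -39, 31, 39, -41, 32, 50, -26, -26, -49] -> [-15, -39] -> [-15, -39] -> [-39, -15] -> 2
  [-13, 17, -13, -45, 7, -2, 44, 44, -20] -> [-13, 17] -> [-13, 17] -> [-13, 17] -> 2
  [-48, 12, -25, 50, -37] -> [-48, 12] -> [] -> [] -> 0

1; 2; 2; 0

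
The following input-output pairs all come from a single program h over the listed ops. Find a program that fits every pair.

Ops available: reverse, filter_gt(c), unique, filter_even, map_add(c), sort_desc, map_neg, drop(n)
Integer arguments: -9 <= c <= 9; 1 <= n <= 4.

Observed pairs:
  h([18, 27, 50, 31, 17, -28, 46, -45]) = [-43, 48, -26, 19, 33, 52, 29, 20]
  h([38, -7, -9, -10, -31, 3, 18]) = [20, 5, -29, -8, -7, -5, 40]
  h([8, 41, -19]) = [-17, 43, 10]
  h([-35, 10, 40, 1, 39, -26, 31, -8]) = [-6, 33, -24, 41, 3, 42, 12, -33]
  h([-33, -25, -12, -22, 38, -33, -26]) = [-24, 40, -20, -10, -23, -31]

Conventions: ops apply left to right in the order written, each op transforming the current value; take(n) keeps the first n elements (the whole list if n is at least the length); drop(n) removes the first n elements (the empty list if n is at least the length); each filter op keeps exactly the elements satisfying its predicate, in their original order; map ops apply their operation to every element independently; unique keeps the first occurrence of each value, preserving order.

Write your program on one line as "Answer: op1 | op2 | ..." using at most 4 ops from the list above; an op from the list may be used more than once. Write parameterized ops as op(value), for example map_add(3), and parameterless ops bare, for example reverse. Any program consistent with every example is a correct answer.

unique | map_add(3) | reverse | map_add(-1)

Check, running the answer program on each example:
  [18, 27, 50, 31, 17, -28, 46, -45] -> [18, 27, 50, 31, 17, -28, 46, -45] -> [21, 30, 53, 34, 20, -25, 49, -42] -> [-42, 49, -25, 20, 34, 53, 30, 21] -> [-43, 48, -26, 19, 33, 52, 29, 20]
  [38, -7, -9, -10, -31, 3, 18] -> [38, -7, -9, -10, -31, 3, 18] -> [41, -4, -6, -7, -28, 6, 21] -> [21, 6, -28, -7, -6, -4, 41] -> [20, 5, -29, -8, -7, -5, 40]
  [8, 41, -19] -> [8, 41, -19] -> [11, 44, -16] -> [-16, 44, 11] -> [-17, 43, 10]
  [-35, 10, 40, 1, 39, -26, 31, -8] -> [-35, 10, 40, 1, 39, -26, 31, -8] -> [-32, 13, 43, 4, 42, -23, 34, -5] -> [-5, 34, -23, 42, 4, 43, 13, -32] -> [-6, 33, -24, 41, 3, 42, 12, -33]
  [-33, -25, -12, -22, 38, -33, -26] -> [-33, -25, -12, -22, 38, -26] -> [-30, -22, -9, -19, 41, -23] -> [-23, 41, -19, -9, -22, -30] -> [-24, 40, -20, -10, -23, -31]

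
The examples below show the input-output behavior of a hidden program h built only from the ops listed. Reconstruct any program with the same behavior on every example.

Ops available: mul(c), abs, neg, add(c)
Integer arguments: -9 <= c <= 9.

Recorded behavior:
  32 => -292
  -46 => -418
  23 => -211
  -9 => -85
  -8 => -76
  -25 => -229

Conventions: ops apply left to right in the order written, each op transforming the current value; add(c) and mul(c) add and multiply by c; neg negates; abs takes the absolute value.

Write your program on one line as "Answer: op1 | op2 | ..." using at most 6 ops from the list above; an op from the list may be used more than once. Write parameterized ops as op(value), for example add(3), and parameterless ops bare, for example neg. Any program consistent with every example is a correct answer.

mul(-3) | mul(-1) | mul(3) | abs | add(4) | neg

Check, running the answer program on each example:
  32 -> -96 -> 96 -> 288 -> 288 -> 292 -> -292
  -46 -> 138 -> -138 -> -414 -> 414 -> 418 -> -418
  23 -> -69 -> 69 -> 207 -> 207 -> 211 -> -211
  -9 -> 27 -> -27 -> -81 -> 81 -> 85 -> -85
  -8 -> 24 -> -24 -> -72 -> 72 -> 76 -> -76
  -25 -> 75 -> -75 -> -225 -> 225 -> 229 -> -229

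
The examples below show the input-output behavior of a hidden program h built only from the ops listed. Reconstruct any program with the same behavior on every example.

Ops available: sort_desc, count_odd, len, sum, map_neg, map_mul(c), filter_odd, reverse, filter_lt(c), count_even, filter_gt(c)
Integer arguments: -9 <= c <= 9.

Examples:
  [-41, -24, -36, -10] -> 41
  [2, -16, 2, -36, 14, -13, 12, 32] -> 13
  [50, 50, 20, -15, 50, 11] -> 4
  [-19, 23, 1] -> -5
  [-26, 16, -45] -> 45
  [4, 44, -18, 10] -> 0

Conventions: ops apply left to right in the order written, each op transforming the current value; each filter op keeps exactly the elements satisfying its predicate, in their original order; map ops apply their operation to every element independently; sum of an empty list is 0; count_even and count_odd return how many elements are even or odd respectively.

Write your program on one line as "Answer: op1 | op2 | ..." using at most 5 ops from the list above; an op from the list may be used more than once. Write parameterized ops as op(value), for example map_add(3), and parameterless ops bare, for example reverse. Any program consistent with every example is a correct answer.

filter_odd | sort_desc | map_neg | sum

Check, running the answer program on each example:
  [-41, -24, -36, -10] -> [-41] -> [-41] -> [41] -> 41
  [2, -16, 2, -36, 14, -13, 12, 32] -> [-13] -> [-13] -> [13] -> 13
  [50, 50, 20, -15, 50, 11] -> [-15, 11] -> [11, -15] -> [-11, 15] -> 4
  [-19, 23, 1] -> [-19, 23, 1] -> [23, 1, -19] -> [-23, -1, 19] -> -5
  [-26, 16, -45] -> [-45] -> [-45] -> [45] -> 45
  [4, 44, -18, 10] -> [] -> [] -> [] -> 0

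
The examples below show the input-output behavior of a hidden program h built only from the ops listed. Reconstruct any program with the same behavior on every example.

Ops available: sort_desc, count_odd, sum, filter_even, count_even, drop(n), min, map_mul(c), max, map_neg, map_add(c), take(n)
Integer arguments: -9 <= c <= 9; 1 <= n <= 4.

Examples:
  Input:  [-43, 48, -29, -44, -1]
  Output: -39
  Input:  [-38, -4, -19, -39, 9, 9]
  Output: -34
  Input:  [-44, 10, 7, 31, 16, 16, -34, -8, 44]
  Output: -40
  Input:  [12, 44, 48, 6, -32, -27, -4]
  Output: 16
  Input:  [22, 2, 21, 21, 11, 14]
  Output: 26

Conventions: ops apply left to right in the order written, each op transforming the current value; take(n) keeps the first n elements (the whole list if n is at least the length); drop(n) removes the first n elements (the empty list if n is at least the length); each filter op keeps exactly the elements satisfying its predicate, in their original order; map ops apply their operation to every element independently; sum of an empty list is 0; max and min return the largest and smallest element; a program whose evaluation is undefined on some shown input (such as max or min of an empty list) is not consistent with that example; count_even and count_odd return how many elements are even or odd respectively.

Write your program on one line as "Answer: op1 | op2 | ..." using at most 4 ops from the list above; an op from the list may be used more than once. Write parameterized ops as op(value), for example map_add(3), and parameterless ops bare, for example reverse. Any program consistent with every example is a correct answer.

take(3) | take(1) | map_add(4) | min

Check, running the answer program on each example:
  [-43, 48, -29, -44, -1] -> [-43, 48, -29] -> [-43] -> [-39] -> -39
  [-38, -4, -19, -39, 9, 9] -> [-38, -4, -19] -> [-38] -> [-34] -> -34
  [-44, 10, 7, 31, 16, 16, -34, -8, 44] -> [-44, 10, 7] -> [-44] -> [-40] -> -40
  [12, 44, 48, 6, -32, -27, -4] -> [12, 44, 48] -> [12] -> [16] -> 16
  [22, 2, 21, 21, 11, 14] -> [22, 2, 21] -> [22] -> [26] -> 26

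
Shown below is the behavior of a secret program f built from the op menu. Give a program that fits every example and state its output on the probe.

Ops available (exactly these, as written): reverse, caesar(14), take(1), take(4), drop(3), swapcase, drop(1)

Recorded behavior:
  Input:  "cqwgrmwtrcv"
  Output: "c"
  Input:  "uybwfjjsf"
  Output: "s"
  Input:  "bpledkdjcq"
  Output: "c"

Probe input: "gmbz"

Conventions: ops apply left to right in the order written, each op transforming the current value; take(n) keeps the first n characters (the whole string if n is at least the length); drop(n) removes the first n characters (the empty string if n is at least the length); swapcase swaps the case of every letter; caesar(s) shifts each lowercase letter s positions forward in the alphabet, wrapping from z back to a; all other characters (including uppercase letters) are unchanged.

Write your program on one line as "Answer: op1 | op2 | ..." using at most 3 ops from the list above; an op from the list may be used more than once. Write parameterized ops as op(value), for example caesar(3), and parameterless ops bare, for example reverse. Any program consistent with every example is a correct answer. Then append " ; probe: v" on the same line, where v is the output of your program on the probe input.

reverse | drop(1) | take(1) ; probe: "b"

Check, running the answer program on each example:
  "cqwgrmwtrcv" -> "vcrtwmrgwqc" -> "crtwmrgwqc" -> "c"
  "uybwfjjsf" -> "fsjjfwbyu" -> "sjjfwbyu" -> "s"
  "bpledkdjcq" -> "qcjdkdelpb" -> "cjdkdelpb" -> "c"
  probe: "gmbz" -> "zbmg" -> "bmg" -> "b"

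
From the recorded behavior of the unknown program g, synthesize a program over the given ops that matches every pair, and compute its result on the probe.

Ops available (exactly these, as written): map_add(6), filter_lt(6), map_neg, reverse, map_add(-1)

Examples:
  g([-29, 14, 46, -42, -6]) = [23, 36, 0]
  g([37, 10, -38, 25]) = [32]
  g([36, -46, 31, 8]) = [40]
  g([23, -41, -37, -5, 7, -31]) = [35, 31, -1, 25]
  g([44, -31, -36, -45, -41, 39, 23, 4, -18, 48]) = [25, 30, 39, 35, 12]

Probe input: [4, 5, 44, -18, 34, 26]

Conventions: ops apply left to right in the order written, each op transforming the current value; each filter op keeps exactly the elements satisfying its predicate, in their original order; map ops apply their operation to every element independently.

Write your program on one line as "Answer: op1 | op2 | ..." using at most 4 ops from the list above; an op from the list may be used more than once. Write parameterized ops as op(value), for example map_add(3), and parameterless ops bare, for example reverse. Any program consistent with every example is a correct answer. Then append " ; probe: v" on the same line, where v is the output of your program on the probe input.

map_add(6) | filter_lt(6) | map_neg ; probe: [12]

Check, running the answer program on each example:
  [-29, 14, 46, -42, -6] -> [-23, 20, 52, -36, 0] -> [-23, -36, 0] -> [23, 36, 0]
  [37, 10, -38, 25] -> [43, 16, -32, 31] -> [-32] -> [32]
  [36, -46, 31, 8] -> [42, -40, 37, 14] -> [-40] -> [40]
  [23, -41, -37, -5, 7, -31] -> [29, -35, -31, 1, 13, -25] -> [-35, -31, 1, -25] -> [35, 31, -1, 25]
  [44, -31, -36, -45, -41, 39, 23, 4, -18, 48] -> [50, -25, -30, -39, -35, 45, 29, 10, -12, 54] -> [-25, -30, -39, -35, -12] -> [25, 30, 39, 35, 12]
  probe: [4, 5, 44, -18, 34, 26] -> [10, 11, 50, -12, 40, 32] -> [-12] -> [12]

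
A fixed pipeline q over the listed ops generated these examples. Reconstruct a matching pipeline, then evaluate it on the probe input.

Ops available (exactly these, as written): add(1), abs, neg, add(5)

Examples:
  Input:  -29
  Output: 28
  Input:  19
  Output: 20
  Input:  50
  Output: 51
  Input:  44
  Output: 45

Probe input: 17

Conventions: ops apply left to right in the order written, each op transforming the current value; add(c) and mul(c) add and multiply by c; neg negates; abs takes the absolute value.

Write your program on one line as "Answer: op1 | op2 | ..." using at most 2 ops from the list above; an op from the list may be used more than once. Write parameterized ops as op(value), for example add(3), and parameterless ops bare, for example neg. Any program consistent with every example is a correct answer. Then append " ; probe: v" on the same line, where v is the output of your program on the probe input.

add(1) | abs ; probe: 18

Check, running the answer program on each example:
  -29 -> -28 -> 28
  19 -> 20 -> 20
  50 -> 51 -> 51
  44 -> 45 -> 45
  probe: 17 -> 18 -> 18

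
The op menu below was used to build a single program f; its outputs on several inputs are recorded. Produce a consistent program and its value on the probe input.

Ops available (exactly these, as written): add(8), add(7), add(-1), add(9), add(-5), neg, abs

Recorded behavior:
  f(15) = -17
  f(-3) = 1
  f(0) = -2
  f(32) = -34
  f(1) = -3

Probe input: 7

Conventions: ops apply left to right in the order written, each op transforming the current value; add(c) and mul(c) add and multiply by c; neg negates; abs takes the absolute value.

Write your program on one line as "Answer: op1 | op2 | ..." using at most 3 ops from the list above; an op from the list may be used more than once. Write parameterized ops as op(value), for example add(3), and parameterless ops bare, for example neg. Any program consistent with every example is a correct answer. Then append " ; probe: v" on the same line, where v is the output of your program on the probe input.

add(9) | neg | add(7) ; probe: -9

Check, running the answer program on each example:
  15 -> 24 -> -24 -> -17
  -3 -> 6 -> -6 -> 1
  0 -> 9 -> -9 -> -2
  32 -> 41 -> -41 -> -34
  1 -> 10 -> -10 -> -3
  probe: 7 -> 16 -> -16 -> -9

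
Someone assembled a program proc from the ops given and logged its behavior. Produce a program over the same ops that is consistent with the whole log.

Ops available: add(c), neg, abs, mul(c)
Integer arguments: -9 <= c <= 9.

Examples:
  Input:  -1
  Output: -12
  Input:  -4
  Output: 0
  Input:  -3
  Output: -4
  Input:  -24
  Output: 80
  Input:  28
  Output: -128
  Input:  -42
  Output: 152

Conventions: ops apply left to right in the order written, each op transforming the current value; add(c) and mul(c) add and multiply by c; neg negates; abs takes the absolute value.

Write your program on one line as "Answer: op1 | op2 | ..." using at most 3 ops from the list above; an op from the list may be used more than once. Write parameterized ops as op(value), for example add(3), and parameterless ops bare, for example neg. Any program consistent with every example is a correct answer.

add(2) | add(2) | mul(-4)

Check, running the answer program on each example:
  -1 -> 1 -> 3 -> -12
  -4 -> -2 -> 0 -> 0
  -3 -> -1 -> 1 -> -4
  -24 -> -22 -> -20 -> 80
  28 -> 30 -> 32 -> -128
  -42 -> -40 -> -38 -> 152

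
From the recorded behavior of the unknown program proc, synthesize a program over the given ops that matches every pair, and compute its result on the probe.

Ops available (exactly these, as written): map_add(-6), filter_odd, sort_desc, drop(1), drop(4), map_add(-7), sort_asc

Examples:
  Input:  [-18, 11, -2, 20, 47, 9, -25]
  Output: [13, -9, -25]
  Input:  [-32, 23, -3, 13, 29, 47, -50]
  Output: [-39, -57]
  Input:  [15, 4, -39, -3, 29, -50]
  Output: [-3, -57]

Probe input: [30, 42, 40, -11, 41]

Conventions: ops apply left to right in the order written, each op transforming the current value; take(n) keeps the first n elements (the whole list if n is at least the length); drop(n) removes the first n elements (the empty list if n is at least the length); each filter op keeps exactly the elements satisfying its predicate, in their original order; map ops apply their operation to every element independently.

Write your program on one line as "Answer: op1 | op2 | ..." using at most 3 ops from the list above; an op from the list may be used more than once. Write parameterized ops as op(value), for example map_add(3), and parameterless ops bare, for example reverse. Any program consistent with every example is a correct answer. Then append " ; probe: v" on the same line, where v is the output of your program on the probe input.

map_add(-7) | sort_desc | filter_odd ; probe: [35, 33, 23]

Check, running the answer program on each example:
  [-18, 11, -2, 20, 47, 9, -25] -> [-25, 4, -9, 13, 40, 2, -32] -> [40, 13, 4, 2, -9, -25, -32] -> [13, -9, -25]
  [-32, 23, -3, 13, 29, 47, -50] -> [-39, 16, -10, 6, 22, 40, -57] -> [40, 22, 16, 6, -10, -39, -57] -> [-39, -57]
  [15, 4, -39, -3, 29, -50] -> [8, -3, -46, -10, 22, -57] -> [22, 8, -3, -10, -46, -57] -> [-3, -57]
  probe: [30, 42, 40, -11, 41] -> [23, 35, 33, -18, 34] -> [35, 34, 33, 23, -18] -> [35, 33, 23]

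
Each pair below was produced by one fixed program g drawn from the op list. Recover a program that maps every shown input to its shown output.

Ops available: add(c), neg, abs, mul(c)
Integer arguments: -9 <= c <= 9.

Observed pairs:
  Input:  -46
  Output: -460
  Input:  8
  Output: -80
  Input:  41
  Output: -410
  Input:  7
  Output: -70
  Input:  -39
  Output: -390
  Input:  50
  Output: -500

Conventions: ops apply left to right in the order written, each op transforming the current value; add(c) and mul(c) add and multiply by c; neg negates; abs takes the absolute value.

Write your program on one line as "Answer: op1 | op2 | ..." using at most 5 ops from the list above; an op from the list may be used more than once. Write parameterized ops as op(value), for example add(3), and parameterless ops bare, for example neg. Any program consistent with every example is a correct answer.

abs | mul(-5) | abs | mul(2) | neg

Check, running the answer program on each example:
  -46 -> 46 -> -230 -> 230 -> 460 -> -460
  8 -> 8 -> -40 -> 40 -> 80 -> -80
  41 -> 41 -> -205 -> 205 -> 410 -> -410
  7 -> 7 -> -35 -> 35 -> 70 -> -70
  -39 -> 39 -> -195 -> 195 -> 390 -> -390
  50 -> 50 -> -250 -> 250 -> 500 -> -500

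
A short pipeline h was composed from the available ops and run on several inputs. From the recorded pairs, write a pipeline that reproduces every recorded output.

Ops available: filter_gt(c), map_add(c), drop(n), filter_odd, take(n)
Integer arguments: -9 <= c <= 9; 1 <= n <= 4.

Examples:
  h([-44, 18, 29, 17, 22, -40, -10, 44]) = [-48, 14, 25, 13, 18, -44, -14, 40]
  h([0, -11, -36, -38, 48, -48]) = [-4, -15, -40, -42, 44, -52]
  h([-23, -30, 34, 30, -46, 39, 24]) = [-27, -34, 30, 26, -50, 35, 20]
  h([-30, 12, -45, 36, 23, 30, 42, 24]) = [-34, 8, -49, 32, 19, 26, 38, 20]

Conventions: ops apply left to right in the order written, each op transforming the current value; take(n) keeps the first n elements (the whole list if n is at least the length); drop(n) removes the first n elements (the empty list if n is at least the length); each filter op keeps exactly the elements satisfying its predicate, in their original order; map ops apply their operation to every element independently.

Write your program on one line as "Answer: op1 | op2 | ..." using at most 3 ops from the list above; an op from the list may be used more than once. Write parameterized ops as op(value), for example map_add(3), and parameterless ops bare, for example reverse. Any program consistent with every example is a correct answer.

map_add(4) | map_add(-2) | map_add(-6)

Check, running the answer program on each example:
  [-44, 18, 29, 17, 22, -40, -10, 44] -> [-40, 22, 33, 21, 26, -36, -6, 48] -> [-42, 20, 31, 19, 24, -38, -8, 46] -> [-48, 14, 25, 13, 18, -44, -14, 40]
  [0, -11, -36, -38, 48, -48] -> [4, -7, -32, -34, 52, -44] -> [2, -9, -34, -36, 50, -46] -> [-4, -15, -40, -42, 44, -52]
  [-23, -30, 34, 30, -46, 39, 24] -> [-19, -26, 38, 34, -42, 43, 28] -> [-21, -28, 36, 32, -44, 41, 26] -> [-27, -34, 30, 26, -50, 35, 20]
  [-30, 12, -45, 36, 23, 30, 42, 24] -> [-26, 16, -41, 40, 27, 34, 46, 28] -> [-28, 14, -43, 38, 25, 32, 44, 26] -> [-34, 8, -49, 32, 19, 26, 38, 20]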